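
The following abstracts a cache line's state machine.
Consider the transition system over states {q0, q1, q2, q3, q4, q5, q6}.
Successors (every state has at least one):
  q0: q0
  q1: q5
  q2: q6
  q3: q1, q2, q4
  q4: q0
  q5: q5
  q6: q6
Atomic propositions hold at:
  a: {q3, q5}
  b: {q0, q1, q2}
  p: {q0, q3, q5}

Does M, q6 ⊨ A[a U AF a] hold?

No

AF a: least fixpoint, start Z0 = {q3, q5}, add states with every successor in Z. Z1 = {q1, q3, q5}; fixed.
Sat(AF a) = {q1, q3, q5}
A[a U AF a]: least fixpoint, start Z0 = Sat(AF a) = {q1, q3, q5}, add states in Sat(a) with every successor in Z. Already a fixed point.
Sat(A[a U AF a]) = {q1, q3, q5}
q6 ∉ Sat(A[a U AF a]) = {q1, q3, q5}, so the formula does not hold at q6.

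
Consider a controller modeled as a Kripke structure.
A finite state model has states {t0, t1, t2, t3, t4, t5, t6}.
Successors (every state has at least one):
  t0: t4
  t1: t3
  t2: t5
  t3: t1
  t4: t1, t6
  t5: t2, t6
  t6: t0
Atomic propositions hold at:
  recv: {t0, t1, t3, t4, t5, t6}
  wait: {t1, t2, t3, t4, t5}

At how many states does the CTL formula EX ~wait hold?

Sat(~wait) = {t0, t6}
Sat(EX ~wait) = {s : some successor in {t0, t6}} = {t4, t5, t6}
|Sat(EX ~wait)| = |{t4, t5, t6}| = 3.

3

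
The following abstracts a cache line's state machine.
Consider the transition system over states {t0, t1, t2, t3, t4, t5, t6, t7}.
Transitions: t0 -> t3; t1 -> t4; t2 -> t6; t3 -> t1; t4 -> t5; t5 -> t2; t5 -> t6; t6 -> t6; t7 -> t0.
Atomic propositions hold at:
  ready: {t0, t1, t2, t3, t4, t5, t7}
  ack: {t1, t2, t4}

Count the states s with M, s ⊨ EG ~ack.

Sat(~ack) = {t0, t3, t5, t6, t7}
EG ~ack: greatest fixpoint, start Z0 = {t0, t3, t5, t6, t7}, keep only states in Sat with some successor in Z. Z1 = {t0, t5, t6, t7}; Z2 = {t5, t6, t7}; Z3 = {t5, t6}; fixed.
Sat(EG ~ack) = {t5, t6}
|Sat(EG ~ack)| = |{t5, t6}| = 2.

2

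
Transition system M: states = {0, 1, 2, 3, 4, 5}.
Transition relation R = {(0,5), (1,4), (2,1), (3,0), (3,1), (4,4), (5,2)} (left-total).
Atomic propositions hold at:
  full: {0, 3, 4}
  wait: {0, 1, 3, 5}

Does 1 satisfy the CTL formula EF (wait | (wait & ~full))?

Sat(~full) = {1, 2, 5}
Sat(wait & ~full) = {1, 5}
Sat(wait | (wait & ~full)) = {0, 1, 3, 5}
EF (wait | (wait & ~full)): least fixpoint, start Z0 = {0, 1, 3, 5}, add states with some successor in Z. Z1 = {0, 1, 2, 3, 5}; fixed.
Sat(EF (wait | (wait & ~full))) = {0, 1, 2, 3, 5}
1 ∈ Sat(EF (wait | (wait & ~full))) = {0, 1, 2, 3, 5}, so the formula holds at 1.

Yes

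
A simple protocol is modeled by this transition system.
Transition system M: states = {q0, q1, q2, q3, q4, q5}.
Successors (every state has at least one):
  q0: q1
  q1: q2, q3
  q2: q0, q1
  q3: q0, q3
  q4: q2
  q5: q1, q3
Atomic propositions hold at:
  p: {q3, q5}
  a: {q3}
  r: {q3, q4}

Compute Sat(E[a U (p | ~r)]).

Sat(~r) = {q0, q1, q2, q5}
Sat(p | ~r) = {q0, q1, q2, q3, q5}
E[a U (p | ~r)]: least fixpoint, start Z0 = Sat((p | ~r)) = {q0, q1, q2, q3, q5}, add states in Sat(a) with some successor in Z. Already a fixed point.
Sat(E[a U (p | ~r)]) = {q0, q1, q2, q3, q5}

{q0, q1, q2, q3, q5}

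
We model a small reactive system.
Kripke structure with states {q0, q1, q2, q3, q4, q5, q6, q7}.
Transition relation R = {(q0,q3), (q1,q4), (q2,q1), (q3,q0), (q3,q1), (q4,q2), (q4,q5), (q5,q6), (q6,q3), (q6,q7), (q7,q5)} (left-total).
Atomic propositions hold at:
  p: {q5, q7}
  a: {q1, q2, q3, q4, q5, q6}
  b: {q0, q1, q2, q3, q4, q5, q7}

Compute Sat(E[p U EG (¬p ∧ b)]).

Sat(¬p) = {q0, q1, q2, q3, q4, q6}
Sat(¬p ∧ b) = {q0, q1, q2, q3, q4}
EG (¬p ∧ b): greatest fixpoint, start Z0 = {q0, q1, q2, q3, q4}, keep only states in Sat with some successor in Z. Already a fixed point.
Sat(EG (¬p ∧ b)) = {q0, q1, q2, q3, q4}
E[p U EG (¬p ∧ b)]: least fixpoint, start Z0 = Sat(EG (¬p ∧ b)) = {q0, q1, q2, q3, q4}, add states in Sat(p) with some successor in Z. Already a fixed point.
Sat(E[p U EG (¬p ∧ b)]) = {q0, q1, q2, q3, q4}

{q0, q1, q2, q3, q4}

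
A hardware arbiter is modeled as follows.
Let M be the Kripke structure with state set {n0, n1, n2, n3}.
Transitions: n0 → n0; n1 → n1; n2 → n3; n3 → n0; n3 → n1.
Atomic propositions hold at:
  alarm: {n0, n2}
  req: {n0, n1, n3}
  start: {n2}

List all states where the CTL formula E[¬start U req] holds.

{n0, n1, n3}

Sat(¬start) = {n0, n1, n3}
E[¬start U req]: least fixpoint, start Z0 = Sat(req) = {n0, n1, n3}, add states in Sat(¬start) with some successor in Z. Already a fixed point.
Sat(E[¬start U req]) = {n0, n1, n3}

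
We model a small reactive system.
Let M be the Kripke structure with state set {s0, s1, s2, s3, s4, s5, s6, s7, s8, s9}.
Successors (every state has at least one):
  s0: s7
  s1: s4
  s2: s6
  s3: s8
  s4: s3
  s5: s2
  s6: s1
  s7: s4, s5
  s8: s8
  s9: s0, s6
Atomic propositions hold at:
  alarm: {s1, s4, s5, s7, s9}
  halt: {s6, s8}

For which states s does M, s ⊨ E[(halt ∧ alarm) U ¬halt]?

Sat(halt ∧ alarm) = ∅
Sat(¬halt) = {s0, s1, s2, s3, s4, s5, s7, s9}
E[(halt ∧ alarm) U ¬halt]: least fixpoint, start Z0 = Sat(¬halt) = {s0, s1, s2, s3, s4, s5, s7, s9}, add states in Sat(halt ∧ alarm) with some successor in Z. Already a fixed point.
Sat(E[(halt ∧ alarm) U ¬halt]) = {s0, s1, s2, s3, s4, s5, s7, s9}

{s0, s1, s2, s3, s4, s5, s7, s9}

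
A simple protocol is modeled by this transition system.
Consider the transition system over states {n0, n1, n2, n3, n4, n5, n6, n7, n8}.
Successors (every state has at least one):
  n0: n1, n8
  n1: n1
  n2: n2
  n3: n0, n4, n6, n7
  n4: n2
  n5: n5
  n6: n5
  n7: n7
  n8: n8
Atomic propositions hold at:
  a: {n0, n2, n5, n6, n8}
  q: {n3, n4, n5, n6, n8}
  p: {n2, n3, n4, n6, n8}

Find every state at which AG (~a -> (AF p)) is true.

Sat(~a) = {n1, n3, n4, n7}
AF p: least fixpoint, start Z0 = {n2, n3, n4, n6, n8}, add states with every successor in Z. Already a fixed point.
Sat(AF p) = {n2, n3, n4, n6, n8}
Sat(~a -> (AF p)) = {n0, n2, n3, n4, n5, n6, n8}
AG (~a -> (AF p)): greatest fixpoint, start Z0 = {n0, n2, n3, n4, n5, n6, n8}, keep only states in Sat with every successor in Z. Z1 = {n2, n4, n5, n6, n8}; fixed.
Sat(AG (~a -> (AF p))) = {n2, n4, n5, n6, n8}

{n2, n4, n5, n6, n8}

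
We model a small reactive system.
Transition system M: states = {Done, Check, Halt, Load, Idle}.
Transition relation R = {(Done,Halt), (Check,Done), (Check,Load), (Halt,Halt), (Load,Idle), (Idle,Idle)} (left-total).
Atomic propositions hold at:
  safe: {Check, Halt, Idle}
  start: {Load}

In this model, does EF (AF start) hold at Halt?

AF start: least fixpoint, start Z0 = {Load}, add states with every successor in Z. Already a fixed point.
Sat(AF start) = {Load}
EF (AF start): least fixpoint, start Z0 = {Load}, add states with some successor in Z. Z1 = {Check, Load}; fixed.
Sat(EF (AF start)) = {Check, Load}
Halt ∉ Sat(EF (AF start)) = {Check, Load}, so the formula does not hold at Halt.

No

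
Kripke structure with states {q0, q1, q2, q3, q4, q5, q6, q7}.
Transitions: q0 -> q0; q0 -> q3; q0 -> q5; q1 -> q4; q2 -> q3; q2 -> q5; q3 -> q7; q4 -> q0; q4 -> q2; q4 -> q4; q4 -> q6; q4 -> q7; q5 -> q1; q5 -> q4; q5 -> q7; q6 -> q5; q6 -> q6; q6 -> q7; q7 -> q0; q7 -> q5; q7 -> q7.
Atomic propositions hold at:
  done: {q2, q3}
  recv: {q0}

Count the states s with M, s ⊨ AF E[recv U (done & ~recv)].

3

Sat(~recv) = {q1, q2, q3, q4, q5, q6, q7}
Sat(done & ~recv) = {q2, q3}
E[recv U (done & ~recv)]: least fixpoint, start Z0 = Sat((done & ~recv)) = {q2, q3}, add states in Sat(recv) with some successor in Z. Z1 = {q0, q2, q3}; fixed.
Sat(E[recv U (done & ~recv)]) = {q0, q2, q3}
AF E[recv U (done & ~recv)]: least fixpoint, start Z0 = {q0, q2, q3}, add states with every successor in Z. Already a fixed point.
Sat(AF E[recv U (done & ~recv)]) = {q0, q2, q3}
|Sat(AF E[recv U (done & ~recv)])| = |{q0, q2, q3}| = 3.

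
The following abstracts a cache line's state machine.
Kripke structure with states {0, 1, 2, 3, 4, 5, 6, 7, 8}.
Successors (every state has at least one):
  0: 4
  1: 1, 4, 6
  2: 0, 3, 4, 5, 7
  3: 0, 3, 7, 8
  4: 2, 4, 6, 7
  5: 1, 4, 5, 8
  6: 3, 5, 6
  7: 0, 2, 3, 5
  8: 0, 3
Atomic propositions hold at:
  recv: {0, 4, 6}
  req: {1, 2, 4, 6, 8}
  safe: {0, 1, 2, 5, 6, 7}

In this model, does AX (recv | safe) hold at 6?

No

Sat(recv | safe) = {0, 1, 2, 4, 5, 6, 7}
Sat(AX (recv | safe)) = {s : every successor in {0, 1, 2, 4, 5, 6, 7}} = {0, 1, 4}
6 ∉ Sat(AX (recv | safe)) = {0, 1, 4}, so the formula does not hold at 6.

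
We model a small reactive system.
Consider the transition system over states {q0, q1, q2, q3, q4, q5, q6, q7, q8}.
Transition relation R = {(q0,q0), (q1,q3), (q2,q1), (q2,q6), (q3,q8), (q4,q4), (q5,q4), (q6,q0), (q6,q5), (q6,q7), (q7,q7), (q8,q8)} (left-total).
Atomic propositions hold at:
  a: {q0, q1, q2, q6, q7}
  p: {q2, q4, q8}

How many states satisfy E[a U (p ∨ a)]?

7

Sat(p ∨ a) = {q0, q1, q2, q4, q6, q7, q8}
E[a U (p ∨ a)]: least fixpoint, start Z0 = Sat((p ∨ a)) = {q0, q1, q2, q4, q6, q7, q8}, add states in Sat(a) with some successor in Z. Already a fixed point.
Sat(E[a U (p ∨ a)]) = {q0, q1, q2, q4, q6, q7, q8}
|Sat(E[a U (p ∨ a)])| = |{q0, q1, q2, q4, q6, q7, q8}| = 7.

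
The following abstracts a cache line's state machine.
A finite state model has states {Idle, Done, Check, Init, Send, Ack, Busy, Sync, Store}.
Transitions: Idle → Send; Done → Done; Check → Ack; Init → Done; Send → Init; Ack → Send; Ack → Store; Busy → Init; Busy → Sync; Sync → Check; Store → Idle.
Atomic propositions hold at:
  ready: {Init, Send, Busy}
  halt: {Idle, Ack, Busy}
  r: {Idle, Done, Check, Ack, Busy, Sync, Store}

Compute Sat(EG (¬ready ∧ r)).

{Done}

Sat(¬ready) = {Idle, Done, Check, Ack, Sync, Store}
Sat(¬ready ∧ r) = {Idle, Done, Check, Ack, Sync, Store}
EG (¬ready ∧ r): greatest fixpoint, start Z0 = {Idle, Done, Check, Ack, Sync, Store}, keep only states in Sat with some successor in Z. Z1 = {Done, Check, Ack, Sync, Store}; Z2 = {Done, Check, Ack, Sync}; Z3 = {Done, Check, Sync}; Z4 = {Done, Sync}; Z5 = {Done}; fixed.
Sat(EG (¬ready ∧ r)) = {Done}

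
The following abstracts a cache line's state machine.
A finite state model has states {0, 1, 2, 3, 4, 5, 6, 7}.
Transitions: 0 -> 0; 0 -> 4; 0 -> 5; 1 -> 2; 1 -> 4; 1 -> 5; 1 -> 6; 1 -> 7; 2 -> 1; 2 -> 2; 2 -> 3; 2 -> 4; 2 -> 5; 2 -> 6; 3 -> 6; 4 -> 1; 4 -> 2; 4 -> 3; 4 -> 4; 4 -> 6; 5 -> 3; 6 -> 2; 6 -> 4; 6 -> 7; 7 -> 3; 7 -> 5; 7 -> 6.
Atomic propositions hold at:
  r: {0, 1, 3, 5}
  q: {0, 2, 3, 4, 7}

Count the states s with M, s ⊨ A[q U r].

A[q U r]: least fixpoint, start Z0 = Sat(r) = {0, 1, 3, 5}, add states in Sat(q) with every successor in Z. Already a fixed point.
Sat(A[q U r]) = {0, 1, 3, 5}
|Sat(A[q U r])| = |{0, 1, 3, 5}| = 4.

4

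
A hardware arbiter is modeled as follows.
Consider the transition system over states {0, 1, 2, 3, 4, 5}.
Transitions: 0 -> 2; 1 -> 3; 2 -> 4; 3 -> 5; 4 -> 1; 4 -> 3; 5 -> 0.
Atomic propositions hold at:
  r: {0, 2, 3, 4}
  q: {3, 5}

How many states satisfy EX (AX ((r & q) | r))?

Sat(r & q) = {3}
Sat((r & q) | r) = {0, 2, 3, 4}
Sat(AX ((r & q) | r)) = {s : every successor in {0, 2, 3, 4}} = {0, 1, 2, 5}
Sat(EX (AX ((r & q) | r))) = {s : some successor in {0, 1, 2, 5}} = {0, 3, 4, 5}
|Sat(EX (AX ((r & q) | r)))| = |{0, 3, 4, 5}| = 4.

4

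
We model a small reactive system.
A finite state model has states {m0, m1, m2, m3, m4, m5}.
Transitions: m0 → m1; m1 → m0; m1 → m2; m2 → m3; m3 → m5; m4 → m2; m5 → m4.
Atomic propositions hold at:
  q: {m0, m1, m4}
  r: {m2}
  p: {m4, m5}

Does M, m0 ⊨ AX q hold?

Sat(AX q) = {s : every successor in {m0, m1, m4}} = {m0, m5}
m0 ∈ Sat(AX q) = {m0, m5}, so the formula holds at m0.

Yes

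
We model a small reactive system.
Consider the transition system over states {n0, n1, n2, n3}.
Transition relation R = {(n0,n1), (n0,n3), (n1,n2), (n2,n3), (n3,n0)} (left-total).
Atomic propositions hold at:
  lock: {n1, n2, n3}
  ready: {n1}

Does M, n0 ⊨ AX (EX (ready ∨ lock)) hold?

No

Sat(ready ∨ lock) = {n1, n2, n3}
Sat(EX (ready ∨ lock)) = {s : some successor in {n1, n2, n3}} = {n0, n1, n2}
Sat(AX (EX (ready ∨ lock))) = {s : every successor in {n0, n1, n2}} = {n1, n3}
n0 ∉ Sat(AX (EX (ready ∨ lock))) = {n1, n3}, so the formula does not hold at n0.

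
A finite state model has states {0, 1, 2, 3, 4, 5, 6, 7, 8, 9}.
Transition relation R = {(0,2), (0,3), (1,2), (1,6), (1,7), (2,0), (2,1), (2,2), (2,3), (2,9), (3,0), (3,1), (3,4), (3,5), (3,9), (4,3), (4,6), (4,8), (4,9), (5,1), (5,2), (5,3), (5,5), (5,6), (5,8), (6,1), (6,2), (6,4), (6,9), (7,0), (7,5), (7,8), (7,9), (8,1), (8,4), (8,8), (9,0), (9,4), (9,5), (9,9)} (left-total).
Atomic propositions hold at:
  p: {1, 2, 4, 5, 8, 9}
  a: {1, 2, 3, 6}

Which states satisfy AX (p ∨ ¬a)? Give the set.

{3, 6, 7, 8, 9}

Sat(¬a) = {0, 4, 5, 7, 8, 9}
Sat(p ∨ ¬a) = {0, 1, 2, 4, 5, 7, 8, 9}
Sat(AX (p ∨ ¬a)) = {s : every successor in {0, 1, 2, 4, 5, 7, 8, 9}} = {3, 6, 7, 8, 9}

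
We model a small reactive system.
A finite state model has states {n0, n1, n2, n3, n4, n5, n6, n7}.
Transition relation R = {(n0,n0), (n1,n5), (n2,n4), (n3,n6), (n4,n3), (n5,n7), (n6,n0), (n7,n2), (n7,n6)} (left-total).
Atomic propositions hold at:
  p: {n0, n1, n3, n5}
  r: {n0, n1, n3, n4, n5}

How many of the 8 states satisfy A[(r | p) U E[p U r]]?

5

Sat(r | p) = {n0, n1, n3, n4, n5}
E[p U r]: least fixpoint, start Z0 = Sat(r) = {n0, n1, n3, n4, n5}, add states in Sat(p) with some successor in Z. Already a fixed point.
Sat(E[p U r]) = {n0, n1, n3, n4, n5}
A[(r | p) U E[p U r]]: least fixpoint, start Z0 = Sat(E[p U r]) = {n0, n1, n3, n4, n5}, add states in Sat(r | p) with every successor in Z. Already a fixed point.
Sat(A[(r | p) U E[p U r]]) = {n0, n1, n3, n4, n5}
|Sat(A[(r | p) U E[p U r]])| = |{n0, n1, n3, n4, n5}| = 5.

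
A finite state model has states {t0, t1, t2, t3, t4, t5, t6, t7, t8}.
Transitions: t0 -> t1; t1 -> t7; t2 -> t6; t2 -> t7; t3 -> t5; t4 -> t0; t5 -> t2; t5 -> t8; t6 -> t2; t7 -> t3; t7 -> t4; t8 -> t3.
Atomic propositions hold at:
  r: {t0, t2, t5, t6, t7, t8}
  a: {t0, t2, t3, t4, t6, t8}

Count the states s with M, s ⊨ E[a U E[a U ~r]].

5

Sat(~r) = {t1, t3, t4}
E[a U ~r]: least fixpoint, start Z0 = Sat(~r) = {t1, t3, t4}, add states in Sat(a) with some successor in Z. Z1 = {t0, t1, t3, t4, t8}; fixed.
Sat(E[a U ~r]) = {t0, t1, t3, t4, t8}
E[a U E[a U ~r]]: least fixpoint, start Z0 = Sat(E[a U ~r]) = {t0, t1, t3, t4, t8}, add states in Sat(a) with some successor in Z. Already a fixed point.
Sat(E[a U E[a U ~r]]) = {t0, t1, t3, t4, t8}
|Sat(E[a U E[a U ~r]])| = |{t0, t1, t3, t4, t8}| = 5.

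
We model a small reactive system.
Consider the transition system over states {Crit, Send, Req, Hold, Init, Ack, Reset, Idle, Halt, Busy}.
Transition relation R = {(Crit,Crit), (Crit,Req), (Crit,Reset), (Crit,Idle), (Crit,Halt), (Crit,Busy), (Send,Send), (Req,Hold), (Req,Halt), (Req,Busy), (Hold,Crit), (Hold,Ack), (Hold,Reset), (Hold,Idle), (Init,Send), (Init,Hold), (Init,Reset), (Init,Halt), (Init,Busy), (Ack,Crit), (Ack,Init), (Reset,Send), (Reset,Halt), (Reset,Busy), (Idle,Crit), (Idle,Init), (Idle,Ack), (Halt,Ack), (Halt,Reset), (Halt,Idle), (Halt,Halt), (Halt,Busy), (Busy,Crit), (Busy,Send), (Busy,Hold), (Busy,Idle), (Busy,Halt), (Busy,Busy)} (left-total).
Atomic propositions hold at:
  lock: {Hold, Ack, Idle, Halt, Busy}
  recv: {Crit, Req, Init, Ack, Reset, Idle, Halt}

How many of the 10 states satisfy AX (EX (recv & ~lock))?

3

Sat(~lock) = {Crit, Send, Req, Init, Reset}
Sat(recv & ~lock) = {Crit, Req, Init, Reset}
Sat(EX (recv & ~lock)) = {s : some successor in {Crit, Req, Init, Reset}} = {Crit, Hold, Init, Ack, Idle, Halt, Busy}
Sat(AX (EX (recv & ~lock))) = {s : every successor in {Crit, Hold, Init, Ack, Idle, Halt, Busy}} = {Req, Ack, Idle}
|Sat(AX (EX (recv & ~lock)))| = |{Req, Ack, Idle}| = 3.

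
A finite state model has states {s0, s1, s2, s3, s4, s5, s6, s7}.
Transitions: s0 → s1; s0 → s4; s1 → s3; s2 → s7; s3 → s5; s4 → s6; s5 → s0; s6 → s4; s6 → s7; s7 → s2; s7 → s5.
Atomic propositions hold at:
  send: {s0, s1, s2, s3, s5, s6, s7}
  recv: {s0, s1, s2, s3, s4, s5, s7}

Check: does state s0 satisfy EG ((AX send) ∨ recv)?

Yes

Sat(AX send) = {s : every successor in {s0, s1, s2, s3, s5, s6, s7}} = {s1, s2, s3, s4, s5, s7}
Sat((AX send) ∨ recv) = {s0, s1, s2, s3, s4, s5, s7}
EG ((AX send) ∨ recv): greatest fixpoint, start Z0 = {s0, s1, s2, s3, s4, s5, s7}, keep only states in Sat with some successor in Z. Z1 = {s0, s1, s2, s3, s5, s7}; fixed.
Sat(EG ((AX send) ∨ recv)) = {s0, s1, s2, s3, s5, s7}
s0 ∈ Sat(EG ((AX send) ∨ recv)) = {s0, s1, s2, s3, s5, s7}, so the formula holds at s0.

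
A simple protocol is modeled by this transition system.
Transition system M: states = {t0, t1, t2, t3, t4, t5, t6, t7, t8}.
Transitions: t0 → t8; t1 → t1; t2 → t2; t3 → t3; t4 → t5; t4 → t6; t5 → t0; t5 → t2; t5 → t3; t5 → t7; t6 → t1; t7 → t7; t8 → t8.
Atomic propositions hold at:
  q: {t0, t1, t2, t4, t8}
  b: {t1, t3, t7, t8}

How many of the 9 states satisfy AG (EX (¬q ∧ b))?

Sat(¬q) = {t3, t5, t6, t7}
Sat(¬q ∧ b) = {t3, t7}
Sat(EX (¬q ∧ b)) = {s : some successor in {t3, t7}} = {t3, t5, t7}
AG (EX (¬q ∧ b)): greatest fixpoint, start Z0 = {t3, t5, t7}, keep only states in Sat with every successor in Z. Z1 = {t3, t7}; fixed.
Sat(AG (EX (¬q ∧ b))) = {t3, t7}
|Sat(AG (EX (¬q ∧ b)))| = |{t3, t7}| = 2.

2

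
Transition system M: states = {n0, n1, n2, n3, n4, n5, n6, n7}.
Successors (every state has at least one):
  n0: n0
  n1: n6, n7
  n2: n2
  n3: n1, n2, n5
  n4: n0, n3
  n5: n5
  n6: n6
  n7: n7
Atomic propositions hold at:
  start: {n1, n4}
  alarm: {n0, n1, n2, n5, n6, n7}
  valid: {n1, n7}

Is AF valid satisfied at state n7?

AF valid: least fixpoint, start Z0 = {n1, n7}, add states with every successor in Z. Already a fixed point.
Sat(AF valid) = {n1, n7}
n7 ∈ Sat(AF valid) = {n1, n7}, so the formula holds at n7.

Yes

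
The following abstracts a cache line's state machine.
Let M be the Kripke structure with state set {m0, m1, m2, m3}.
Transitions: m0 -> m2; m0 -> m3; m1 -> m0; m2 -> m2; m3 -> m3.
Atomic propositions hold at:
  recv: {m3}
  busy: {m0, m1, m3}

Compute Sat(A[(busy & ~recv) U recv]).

{m3}

Sat(~recv) = {m0, m1, m2}
Sat(busy & ~recv) = {m0, m1}
A[(busy & ~recv) U recv]: least fixpoint, start Z0 = Sat(recv) = {m3}, add states in Sat(busy & ~recv) with every successor in Z. Already a fixed point.
Sat(A[(busy & ~recv) U recv]) = {m3}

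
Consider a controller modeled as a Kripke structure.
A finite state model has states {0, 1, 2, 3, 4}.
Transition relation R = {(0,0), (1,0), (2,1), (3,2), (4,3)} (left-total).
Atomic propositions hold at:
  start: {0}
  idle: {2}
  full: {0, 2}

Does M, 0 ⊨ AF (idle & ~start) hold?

No

Sat(~start) = {1, 2, 3, 4}
Sat(idle & ~start) = {2}
AF (idle & ~start): least fixpoint, start Z0 = {2}, add states with every successor in Z. Z1 = {2, 3}; Z2 = {2, 3, 4}; fixed.
Sat(AF (idle & ~start)) = {2, 3, 4}
0 ∉ Sat(AF (idle & ~start)) = {2, 3, 4}, so the formula does not hold at 0.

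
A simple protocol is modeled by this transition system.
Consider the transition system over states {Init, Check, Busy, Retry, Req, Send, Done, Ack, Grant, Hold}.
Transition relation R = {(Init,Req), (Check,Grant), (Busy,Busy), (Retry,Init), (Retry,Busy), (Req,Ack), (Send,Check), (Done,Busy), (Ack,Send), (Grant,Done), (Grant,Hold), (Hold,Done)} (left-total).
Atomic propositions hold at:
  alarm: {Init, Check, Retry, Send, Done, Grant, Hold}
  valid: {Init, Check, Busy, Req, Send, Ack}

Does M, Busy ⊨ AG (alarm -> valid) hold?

Sat(alarm -> valid) = {Init, Check, Busy, Req, Send, Ack}
AG (alarm -> valid): greatest fixpoint, start Z0 = {Init, Check, Busy, Req, Send, Ack}, keep only states in Sat with every successor in Z. Z1 = {Init, Busy, Req, Send, Ack}; Z2 = {Init, Busy, Req, Ack}; Z3 = {Init, Busy, Req}; Z4 = {Init, Busy}; Z5 = {Busy}; fixed.
Sat(AG (alarm -> valid)) = {Busy}
Busy ∈ Sat(AG (alarm -> valid)) = {Busy}, so the formula holds at Busy.

Yes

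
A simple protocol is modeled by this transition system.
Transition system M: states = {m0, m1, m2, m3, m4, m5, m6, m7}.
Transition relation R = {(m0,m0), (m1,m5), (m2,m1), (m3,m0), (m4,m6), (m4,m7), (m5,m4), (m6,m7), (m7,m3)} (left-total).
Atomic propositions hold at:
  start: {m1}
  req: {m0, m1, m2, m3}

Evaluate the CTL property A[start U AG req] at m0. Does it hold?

AG req: greatest fixpoint, start Z0 = {m0, m1, m2, m3}, keep only states in Sat with every successor in Z. Z1 = {m0, m2, m3}; Z2 = {m0, m3}; fixed.
Sat(AG req) = {m0, m3}
A[start U AG req]: least fixpoint, start Z0 = Sat(AG req) = {m0, m3}, add states in Sat(start) with every successor in Z. Already a fixed point.
Sat(A[start U AG req]) = {m0, m3}
m0 ∈ Sat(A[start U AG req]) = {m0, m3}, so the formula holds at m0.

Yes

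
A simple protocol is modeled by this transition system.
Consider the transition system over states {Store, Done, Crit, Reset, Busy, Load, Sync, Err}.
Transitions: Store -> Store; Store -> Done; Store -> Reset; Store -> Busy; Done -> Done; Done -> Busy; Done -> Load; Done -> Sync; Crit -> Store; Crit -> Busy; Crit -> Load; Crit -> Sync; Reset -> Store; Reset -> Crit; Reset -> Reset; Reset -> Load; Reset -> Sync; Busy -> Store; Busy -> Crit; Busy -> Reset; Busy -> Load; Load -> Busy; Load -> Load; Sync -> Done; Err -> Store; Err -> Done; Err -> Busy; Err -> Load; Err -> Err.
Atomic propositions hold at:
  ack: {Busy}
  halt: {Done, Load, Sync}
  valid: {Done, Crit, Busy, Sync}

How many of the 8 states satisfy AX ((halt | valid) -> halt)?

1

Sat(halt | valid) = {Done, Crit, Busy, Load, Sync}
Sat((halt | valid) -> halt) = {Store, Done, Reset, Load, Sync, Err}
Sat(AX ((halt | valid) -> halt)) = {s : every successor in {Store, Done, Reset, Load, Sync, Err}} = {Sync}
|Sat(AX ((halt | valid) -> halt))| = |{Sync}| = 1.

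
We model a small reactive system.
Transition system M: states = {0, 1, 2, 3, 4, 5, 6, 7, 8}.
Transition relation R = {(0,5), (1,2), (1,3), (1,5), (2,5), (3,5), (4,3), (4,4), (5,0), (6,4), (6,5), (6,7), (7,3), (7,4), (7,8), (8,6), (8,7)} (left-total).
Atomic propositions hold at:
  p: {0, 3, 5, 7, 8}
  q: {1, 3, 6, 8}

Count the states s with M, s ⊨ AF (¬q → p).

8

Sat(¬q) = {0, 2, 4, 5, 7}
Sat(¬q → p) = {0, 1, 3, 5, 6, 7, 8}
AF (¬q → p): least fixpoint, start Z0 = {0, 1, 3, 5, 6, 7, 8}, add states with every successor in Z. Z1 = {0, 1, 2, 3, 5, 6, 7, 8}; fixed.
Sat(AF (¬q → p)) = {0, 1, 2, 3, 5, 6, 7, 8}
|Sat(AF (¬q → p))| = |{0, 1, 2, 3, 5, 6, 7, 8}| = 8.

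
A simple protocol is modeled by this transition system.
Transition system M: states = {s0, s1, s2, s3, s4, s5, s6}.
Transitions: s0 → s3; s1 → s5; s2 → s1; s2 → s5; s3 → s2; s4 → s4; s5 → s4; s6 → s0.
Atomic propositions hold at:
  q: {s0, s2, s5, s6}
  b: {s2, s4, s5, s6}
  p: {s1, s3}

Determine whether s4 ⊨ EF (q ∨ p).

Sat(q ∨ p) = {s0, s1, s2, s3, s5, s6}
EF (q ∨ p): least fixpoint, start Z0 = {s0, s1, s2, s3, s5, s6}, add states with some successor in Z. Already a fixed point.
Sat(EF (q ∨ p)) = {s0, s1, s2, s3, s5, s6}
s4 ∉ Sat(EF (q ∨ p)) = {s0, s1, s2, s3, s5, s6}, so the formula does not hold at s4.

No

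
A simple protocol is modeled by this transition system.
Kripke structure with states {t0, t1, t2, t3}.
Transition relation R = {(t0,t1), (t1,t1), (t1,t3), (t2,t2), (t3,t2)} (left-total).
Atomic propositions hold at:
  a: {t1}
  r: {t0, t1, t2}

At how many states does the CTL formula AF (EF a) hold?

EF a: least fixpoint, start Z0 = {t1}, add states with some successor in Z. Z1 = {t0, t1}; fixed.
Sat(EF a) = {t0, t1}
AF (EF a): least fixpoint, start Z0 = {t0, t1}, add states with every successor in Z. Already a fixed point.
Sat(AF (EF a)) = {t0, t1}
|Sat(AF (EF a))| = |{t0, t1}| = 2.

2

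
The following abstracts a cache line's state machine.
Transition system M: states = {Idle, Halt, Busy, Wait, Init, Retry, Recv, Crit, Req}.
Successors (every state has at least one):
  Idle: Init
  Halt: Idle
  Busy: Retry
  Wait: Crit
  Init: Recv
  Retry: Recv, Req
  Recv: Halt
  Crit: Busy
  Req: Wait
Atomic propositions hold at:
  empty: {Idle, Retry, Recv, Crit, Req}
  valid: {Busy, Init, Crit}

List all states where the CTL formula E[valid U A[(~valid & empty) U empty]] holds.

{Idle, Busy, Init, Retry, Recv, Crit, Req}

Sat(~valid) = {Idle, Halt, Wait, Retry, Recv, Req}
Sat(~valid & empty) = {Idle, Retry, Recv, Req}
A[(~valid & empty) U empty]: least fixpoint, start Z0 = Sat(empty) = {Idle, Retry, Recv, Crit, Req}, add states in Sat(~valid & empty) with every successor in Z. Already a fixed point.
Sat(A[(~valid & empty) U empty]) = {Idle, Retry, Recv, Crit, Req}
E[valid U A[(~valid & empty) U empty]]: least fixpoint, start Z0 = Sat(A[(~valid & empty) U empty]) = {Idle, Retry, Recv, Crit, Req}, add states in Sat(valid) with some successor in Z. Z1 = {Idle, Busy, Init, Retry, Recv, Crit, Req}; fixed.
Sat(E[valid U A[(~valid & empty) U empty]]) = {Idle, Busy, Init, Retry, Recv, Crit, Req}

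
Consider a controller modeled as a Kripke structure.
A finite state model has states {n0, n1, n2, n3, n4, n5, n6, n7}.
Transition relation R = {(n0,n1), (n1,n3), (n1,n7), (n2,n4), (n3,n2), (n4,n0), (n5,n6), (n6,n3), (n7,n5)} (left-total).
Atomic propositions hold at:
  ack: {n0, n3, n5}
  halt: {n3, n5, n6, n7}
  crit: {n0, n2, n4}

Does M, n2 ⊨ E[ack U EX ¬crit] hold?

No

Sat(¬crit) = {n1, n3, n5, n6, n7}
Sat(EX ¬crit) = {s : some successor in {n1, n3, n5, n6, n7}} = {n0, n1, n5, n6, n7}
E[ack U EX ¬crit]: least fixpoint, start Z0 = Sat(EX ¬crit) = {n0, n1, n5, n6, n7}, add states in Sat(ack) with some successor in Z. Already a fixed point.
Sat(E[ack U EX ¬crit]) = {n0, n1, n5, n6, n7}
n2 ∉ Sat(E[ack U EX ¬crit]) = {n0, n1, n5, n6, n7}, so the formula does not hold at n2.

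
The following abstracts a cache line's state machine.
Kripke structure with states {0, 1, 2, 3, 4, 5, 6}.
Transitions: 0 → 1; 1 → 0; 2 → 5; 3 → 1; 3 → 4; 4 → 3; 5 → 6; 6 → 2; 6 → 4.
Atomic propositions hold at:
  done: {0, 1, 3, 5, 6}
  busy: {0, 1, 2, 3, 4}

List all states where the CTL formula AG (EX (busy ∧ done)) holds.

{0, 1, 3, 4}

Sat(busy ∧ done) = {0, 1, 3}
Sat(EX (busy ∧ done)) = {s : some successor in {0, 1, 3}} = {0, 1, 3, 4}
AG (EX (busy ∧ done)): greatest fixpoint, start Z0 = {0, 1, 3, 4}, keep only states in Sat with every successor in Z. Already a fixed point.
Sat(AG (EX (busy ∧ done))) = {0, 1, 3, 4}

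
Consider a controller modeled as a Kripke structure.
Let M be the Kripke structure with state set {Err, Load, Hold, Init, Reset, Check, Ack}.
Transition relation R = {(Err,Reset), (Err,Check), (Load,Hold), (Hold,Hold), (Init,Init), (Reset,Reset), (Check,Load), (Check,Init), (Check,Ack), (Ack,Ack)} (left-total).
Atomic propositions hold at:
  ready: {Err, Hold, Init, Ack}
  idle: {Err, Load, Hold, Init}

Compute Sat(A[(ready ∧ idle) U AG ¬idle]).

{Reset, Ack}

Sat(ready ∧ idle) = {Err, Hold, Init}
Sat(¬idle) = {Reset, Check, Ack}
AG ¬idle: greatest fixpoint, start Z0 = {Reset, Check, Ack}, keep only states in Sat with every successor in Z. Z1 = {Reset, Ack}; fixed.
Sat(AG ¬idle) = {Reset, Ack}
A[(ready ∧ idle) U AG ¬idle]: least fixpoint, start Z0 = Sat(AG ¬idle) = {Reset, Ack}, add states in Sat(ready ∧ idle) with every successor in Z. Already a fixed point.
Sat(A[(ready ∧ idle) U AG ¬idle]) = {Reset, Ack}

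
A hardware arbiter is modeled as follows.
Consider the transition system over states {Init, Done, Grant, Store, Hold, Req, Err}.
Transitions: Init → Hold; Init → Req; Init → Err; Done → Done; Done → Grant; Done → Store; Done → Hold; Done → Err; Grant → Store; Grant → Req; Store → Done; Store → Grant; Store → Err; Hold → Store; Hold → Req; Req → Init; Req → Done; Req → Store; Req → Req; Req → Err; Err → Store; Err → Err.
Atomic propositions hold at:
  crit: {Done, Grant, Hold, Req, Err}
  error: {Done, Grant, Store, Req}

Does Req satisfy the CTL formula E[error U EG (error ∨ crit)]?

Sat(error ∨ crit) = {Done, Grant, Store, Hold, Req, Err}
EG (error ∨ crit): greatest fixpoint, start Z0 = {Done, Grant, Store, Hold, Req, Err}, keep only states in Sat with some successor in Z. Already a fixed point.
Sat(EG (error ∨ crit)) = {Done, Grant, Store, Hold, Req, Err}
E[error U EG (error ∨ crit)]: least fixpoint, start Z0 = Sat(EG (error ∨ crit)) = {Done, Grant, Store, Hold, Req, Err}, add states in Sat(error) with some successor in Z. Already a fixed point.
Sat(E[error U EG (error ∨ crit)]) = {Done, Grant, Store, Hold, Req, Err}
Req ∈ Sat(E[error U EG (error ∨ crit)]) = {Done, Grant, Store, Hold, Req, Err}, so the formula holds at Req.

Yes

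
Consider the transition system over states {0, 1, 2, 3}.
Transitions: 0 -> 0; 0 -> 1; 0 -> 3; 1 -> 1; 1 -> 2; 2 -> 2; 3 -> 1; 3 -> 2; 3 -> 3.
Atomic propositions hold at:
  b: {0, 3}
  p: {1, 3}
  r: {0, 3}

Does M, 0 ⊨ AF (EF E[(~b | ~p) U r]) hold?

Sat(~b) = {1, 2}
Sat(~p) = {0, 2}
Sat(~b | ~p) = {0, 1, 2}
E[(~b | ~p) U r]: least fixpoint, start Z0 = Sat(r) = {0, 3}, add states in Sat(~b | ~p) with some successor in Z. Already a fixed point.
Sat(E[(~b | ~p) U r]) = {0, 3}
EF E[(~b | ~p) U r]: least fixpoint, start Z0 = {0, 3}, add states with some successor in Z. Already a fixed point.
Sat(EF E[(~b | ~p) U r]) = {0, 3}
AF (EF E[(~b | ~p) U r]): least fixpoint, start Z0 = {0, 3}, add states with every successor in Z. Already a fixed point.
Sat(AF (EF E[(~b | ~p) U r])) = {0, 3}
0 ∈ Sat(AF (EF E[(~b | ~p) U r])) = {0, 3}, so the formula holds at 0.

Yes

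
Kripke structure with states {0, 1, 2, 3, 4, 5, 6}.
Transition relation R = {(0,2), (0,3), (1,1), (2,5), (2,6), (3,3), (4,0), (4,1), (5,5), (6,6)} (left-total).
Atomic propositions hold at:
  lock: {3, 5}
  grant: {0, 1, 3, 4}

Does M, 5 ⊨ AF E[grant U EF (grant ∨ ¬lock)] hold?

No

Sat(¬lock) = {0, 1, 2, 4, 6}
Sat(grant ∨ ¬lock) = {0, 1, 2, 3, 4, 6}
EF (grant ∨ ¬lock): least fixpoint, start Z0 = {0, 1, 2, 3, 4, 6}, add states with some successor in Z. Already a fixed point.
Sat(EF (grant ∨ ¬lock)) = {0, 1, 2, 3, 4, 6}
E[grant U EF (grant ∨ ¬lock)]: least fixpoint, start Z0 = Sat(EF (grant ∨ ¬lock)) = {0, 1, 2, 3, 4, 6}, add states in Sat(grant) with some successor in Z. Already a fixed point.
Sat(E[grant U EF (grant ∨ ¬lock)]) = {0, 1, 2, 3, 4, 6}
AF E[grant U EF (grant ∨ ¬lock)]: least fixpoint, start Z0 = {0, 1, 2, 3, 4, 6}, add states with every successor in Z. Already a fixed point.
Sat(AF E[grant U EF (grant ∨ ¬lock)]) = {0, 1, 2, 3, 4, 6}
5 ∉ Sat(AF E[grant U EF (grant ∨ ¬lock)]) = {0, 1, 2, 3, 4, 6}, so the formula does not hold at 5.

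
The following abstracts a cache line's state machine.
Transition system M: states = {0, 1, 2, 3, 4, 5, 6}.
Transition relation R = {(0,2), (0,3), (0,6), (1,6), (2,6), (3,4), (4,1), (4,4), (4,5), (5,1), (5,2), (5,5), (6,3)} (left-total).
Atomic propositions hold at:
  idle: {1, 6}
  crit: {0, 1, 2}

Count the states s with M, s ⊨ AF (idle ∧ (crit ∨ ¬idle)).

1

Sat(¬idle) = {0, 2, 3, 4, 5}
Sat(crit ∨ ¬idle) = {0, 1, 2, 3, 4, 5}
Sat(idle ∧ (crit ∨ ¬idle)) = {1}
AF (idle ∧ (crit ∨ ¬idle)): least fixpoint, start Z0 = {1}, add states with every successor in Z. Already a fixed point.
Sat(AF (idle ∧ (crit ∨ ¬idle))) = {1}
|Sat(AF (idle ∧ (crit ∨ ¬idle)))| = |{1}| = 1.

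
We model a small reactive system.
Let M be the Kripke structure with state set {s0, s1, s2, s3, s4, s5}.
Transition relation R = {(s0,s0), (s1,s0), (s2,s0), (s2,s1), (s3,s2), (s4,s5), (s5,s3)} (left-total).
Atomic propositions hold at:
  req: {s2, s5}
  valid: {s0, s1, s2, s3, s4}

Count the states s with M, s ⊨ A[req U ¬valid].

1

Sat(¬valid) = {s5}
A[req U ¬valid]: least fixpoint, start Z0 = Sat(¬valid) = {s5}, add states in Sat(req) with every successor in Z. Already a fixed point.
Sat(A[req U ¬valid]) = {s5}
|Sat(A[req U ¬valid])| = |{s5}| = 1.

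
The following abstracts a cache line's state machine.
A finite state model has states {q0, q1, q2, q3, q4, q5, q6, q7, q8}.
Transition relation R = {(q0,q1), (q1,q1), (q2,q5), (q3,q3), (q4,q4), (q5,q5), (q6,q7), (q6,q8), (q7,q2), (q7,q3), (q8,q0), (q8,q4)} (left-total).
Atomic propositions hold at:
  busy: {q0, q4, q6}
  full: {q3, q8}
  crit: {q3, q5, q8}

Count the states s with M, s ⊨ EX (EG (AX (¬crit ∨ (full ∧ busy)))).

Sat(¬crit) = {q0, q1, q2, q4, q6, q7}
Sat(full ∧ busy) = ∅
Sat(¬crit ∨ (full ∧ busy)) = {q0, q1, q2, q4, q6, q7}
Sat(AX (¬crit ∨ (full ∧ busy))) = {s : every successor in {q0, q1, q2, q4, q6, q7}} = {q0, q1, q4, q8}
EG (AX (¬crit ∨ (full ∧ busy))): greatest fixpoint, start Z0 = {q0, q1, q4, q8}, keep only states in Sat with some successor in Z. Already a fixed point.
Sat(EG (AX (¬crit ∨ (full ∧ busy)))) = {q0, q1, q4, q8}
Sat(EX (EG (AX (¬crit ∨ (full ∧ busy))))) = {s : some successor in {q0, q1, q4, q8}} = {q0, q1, q4, q6, q8}
|Sat(EX (EG (AX (¬crit ∨ (full ∧ busy)))))| = |{q0, q1, q4, q6, q8}| = 5.

5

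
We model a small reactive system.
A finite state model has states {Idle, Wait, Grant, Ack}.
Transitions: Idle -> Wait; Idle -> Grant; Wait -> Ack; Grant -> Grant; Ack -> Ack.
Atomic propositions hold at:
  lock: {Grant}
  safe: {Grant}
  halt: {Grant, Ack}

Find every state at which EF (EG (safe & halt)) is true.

Sat(safe & halt) = {Grant}
EG (safe & halt): greatest fixpoint, start Z0 = {Grant}, keep only states in Sat with some successor in Z. Already a fixed point.
Sat(EG (safe & halt)) = {Grant}
EF (EG (safe & halt)): least fixpoint, start Z0 = {Grant}, add states with some successor in Z. Z1 = {Idle, Grant}; fixed.
Sat(EF (EG (safe & halt))) = {Idle, Grant}

{Idle, Grant}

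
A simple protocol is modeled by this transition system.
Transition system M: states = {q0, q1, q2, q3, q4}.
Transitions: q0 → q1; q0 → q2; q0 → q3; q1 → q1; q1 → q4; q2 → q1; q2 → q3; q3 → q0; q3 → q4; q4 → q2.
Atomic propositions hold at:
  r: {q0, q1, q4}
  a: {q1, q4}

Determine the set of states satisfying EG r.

{q0, q1}

EG r: greatest fixpoint, start Z0 = {q0, q1, q4}, keep only states in Sat with some successor in Z. Z1 = {q0, q1}; fixed.
Sat(EG r) = {q0, q1}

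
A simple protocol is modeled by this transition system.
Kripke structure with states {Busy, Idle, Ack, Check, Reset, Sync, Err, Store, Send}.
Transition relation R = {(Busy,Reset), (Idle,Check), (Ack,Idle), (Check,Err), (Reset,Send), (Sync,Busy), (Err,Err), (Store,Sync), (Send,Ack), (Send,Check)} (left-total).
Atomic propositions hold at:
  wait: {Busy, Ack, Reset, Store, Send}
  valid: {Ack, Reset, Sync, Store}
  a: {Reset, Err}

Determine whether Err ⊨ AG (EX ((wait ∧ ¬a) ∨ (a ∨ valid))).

Yes

Sat(¬a) = {Busy, Idle, Ack, Check, Sync, Store, Send}
Sat(wait ∧ ¬a) = {Busy, Ack, Store, Send}
Sat(a ∨ valid) = {Ack, Reset, Sync, Err, Store}
Sat((wait ∧ ¬a) ∨ (a ∨ valid)) = {Busy, Ack, Reset, Sync, Err, Store, Send}
Sat(EX ((wait ∧ ¬a) ∨ (a ∨ valid))) = {s : some successor in {Busy, Ack, Reset, Sync, Err, Store, Send}} = {Busy, Check, Reset, Sync, Err, Store, Send}
AG (EX ((wait ∧ ¬a) ∨ (a ∨ valid))): greatest fixpoint, start Z0 = {Busy, Check, Reset, Sync, Err, Store, Send}, keep only states in Sat with every successor in Z. Z1 = {Busy, Check, Reset, Sync, Err, Store}; Z2 = {Busy, Check, Sync, Err, Store}; Z3 = {Check, Sync, Err, Store}; Z4 = {Check, Err, Store}; Z5 = {Check, Err}; fixed.
Sat(AG (EX ((wait ∧ ¬a) ∨ (a ∨ valid)))) = {Check, Err}
Err ∈ Sat(AG (EX ((wait ∧ ¬a) ∨ (a ∨ valid)))) = {Check, Err}, so the formula holds at Err.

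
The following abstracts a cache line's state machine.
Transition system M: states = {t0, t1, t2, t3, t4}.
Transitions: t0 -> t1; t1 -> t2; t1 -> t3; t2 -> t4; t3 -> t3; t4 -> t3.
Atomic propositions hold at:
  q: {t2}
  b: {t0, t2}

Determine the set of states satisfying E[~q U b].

Sat(~q) = {t0, t1, t3, t4}
E[~q U b]: least fixpoint, start Z0 = Sat(b) = {t0, t2}, add states in Sat(~q) with some successor in Z. Z1 = {t0, t1, t2}; fixed.
Sat(E[~q U b]) = {t0, t1, t2}

{t0, t1, t2}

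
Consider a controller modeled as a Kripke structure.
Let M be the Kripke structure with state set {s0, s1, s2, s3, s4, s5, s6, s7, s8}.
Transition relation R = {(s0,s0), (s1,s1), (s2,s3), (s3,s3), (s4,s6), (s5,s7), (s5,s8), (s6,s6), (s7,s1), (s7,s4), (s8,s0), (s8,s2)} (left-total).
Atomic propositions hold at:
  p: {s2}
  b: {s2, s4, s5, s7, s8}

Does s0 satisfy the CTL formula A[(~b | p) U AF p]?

No

Sat(~b) = {s0, s1, s3, s6}
Sat(~b | p) = {s0, s1, s2, s3, s6}
AF p: least fixpoint, start Z0 = {s2}, add states with every successor in Z. Already a fixed point.
Sat(AF p) = {s2}
A[(~b | p) U AF p]: least fixpoint, start Z0 = Sat(AF p) = {s2}, add states in Sat(~b | p) with every successor in Z. Already a fixed point.
Sat(A[(~b | p) U AF p]) = {s2}
s0 ∉ Sat(A[(~b | p) U AF p]) = {s2}, so the formula does not hold at s0.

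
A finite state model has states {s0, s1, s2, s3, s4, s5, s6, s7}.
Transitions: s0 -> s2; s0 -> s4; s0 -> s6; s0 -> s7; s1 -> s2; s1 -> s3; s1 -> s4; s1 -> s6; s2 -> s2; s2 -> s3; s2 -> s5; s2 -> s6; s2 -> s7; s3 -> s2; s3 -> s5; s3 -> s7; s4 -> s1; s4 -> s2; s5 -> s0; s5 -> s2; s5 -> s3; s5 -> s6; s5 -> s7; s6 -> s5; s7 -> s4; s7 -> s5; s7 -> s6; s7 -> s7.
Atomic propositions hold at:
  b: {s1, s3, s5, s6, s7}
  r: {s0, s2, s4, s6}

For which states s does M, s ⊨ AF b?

AF b: least fixpoint, start Z0 = {s1, s3, s5, s6, s7}, add states with every successor in Z. Already a fixed point.
Sat(AF b) = {s1, s3, s5, s6, s7}

{s1, s3, s5, s6, s7}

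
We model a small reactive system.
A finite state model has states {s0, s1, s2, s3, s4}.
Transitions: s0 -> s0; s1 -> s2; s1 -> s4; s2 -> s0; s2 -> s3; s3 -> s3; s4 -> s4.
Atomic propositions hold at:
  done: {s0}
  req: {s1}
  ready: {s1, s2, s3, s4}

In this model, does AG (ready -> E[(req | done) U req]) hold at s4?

Sat(req | done) = {s0, s1}
E[(req | done) U req]: least fixpoint, start Z0 = Sat(req) = {s1}, add states in Sat(req | done) with some successor in Z. Already a fixed point.
Sat(E[(req | done) U req]) = {s1}
Sat(ready -> E[(req | done) U req]) = {s0, s1}
AG (ready -> E[(req | done) U req]): greatest fixpoint, start Z0 = {s0, s1}, keep only states in Sat with every successor in Z. Z1 = {s0}; fixed.
Sat(AG (ready -> E[(req | done) U req])) = {s0}
s4 ∉ Sat(AG (ready -> E[(req | done) U req])) = {s0}, so the formula does not hold at s4.

No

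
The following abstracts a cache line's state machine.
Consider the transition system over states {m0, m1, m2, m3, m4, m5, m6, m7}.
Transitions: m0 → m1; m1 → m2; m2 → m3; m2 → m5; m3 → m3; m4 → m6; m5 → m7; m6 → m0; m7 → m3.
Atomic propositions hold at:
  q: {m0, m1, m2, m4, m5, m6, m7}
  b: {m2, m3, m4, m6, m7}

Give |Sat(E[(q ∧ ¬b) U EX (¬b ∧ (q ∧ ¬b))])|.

4

Sat(¬b) = {m0, m1, m5}
Sat(q ∧ ¬b) = {m0, m1, m5}
Sat(¬b ∧ (q ∧ ¬b)) = {m0, m1, m5}
Sat(EX (¬b ∧ (q ∧ ¬b))) = {s : some successor in {m0, m1, m5}} = {m0, m2, m6}
E[(q ∧ ¬b) U EX (¬b ∧ (q ∧ ¬b))]: least fixpoint, start Z0 = Sat(EX (¬b ∧ (q ∧ ¬b))) = {m0, m2, m6}, add states in Sat(q ∧ ¬b) with some successor in Z. Z1 = {m0, m1, m2, m6}; fixed.
Sat(E[(q ∧ ¬b) U EX (¬b ∧ (q ∧ ¬b))]) = {m0, m1, m2, m6}
|Sat(E[(q ∧ ¬b) U EX (¬b ∧ (q ∧ ¬b))])| = |{m0, m1, m2, m6}| = 4.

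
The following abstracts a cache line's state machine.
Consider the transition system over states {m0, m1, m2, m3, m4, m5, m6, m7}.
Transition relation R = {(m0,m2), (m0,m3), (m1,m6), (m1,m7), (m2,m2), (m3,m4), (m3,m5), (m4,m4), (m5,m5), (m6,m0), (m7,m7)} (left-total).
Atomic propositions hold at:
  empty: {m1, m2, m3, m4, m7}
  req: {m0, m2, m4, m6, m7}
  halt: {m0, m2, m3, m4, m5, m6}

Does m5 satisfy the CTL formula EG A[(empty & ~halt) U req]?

Sat(~halt) = {m1, m7}
Sat(empty & ~halt) = {m1, m7}
A[(empty & ~halt) U req]: least fixpoint, start Z0 = Sat(req) = {m0, m2, m4, m6, m7}, add states in Sat(empty & ~halt) with every successor in Z. Z1 = {m0, m1, m2, m4, m6, m7}; fixed.
Sat(A[(empty & ~halt) U req]) = {m0, m1, m2, m4, m6, m7}
EG A[(empty & ~halt) U req]: greatest fixpoint, start Z0 = {m0, m1, m2, m4, m6, m7}, keep only states in Sat with some successor in Z. Already a fixed point.
Sat(EG A[(empty & ~halt) U req]) = {m0, m1, m2, m4, m6, m7}
m5 ∉ Sat(EG A[(empty & ~halt) U req]) = {m0, m1, m2, m4, m6, m7}, so the formula does not hold at m5.

No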